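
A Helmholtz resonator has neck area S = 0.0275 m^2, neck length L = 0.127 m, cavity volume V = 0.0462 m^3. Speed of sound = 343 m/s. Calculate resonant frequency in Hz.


Given values:
  S = 0.0275 m^2, L = 0.127 m, V = 0.0462 m^3, c = 343 m/s
Formula: f = (c / (2*pi)) * sqrt(S / (V * L))
Compute V * L = 0.0462 * 0.127 = 0.0058674
Compute S / (V * L) = 0.0275 / 0.0058674 = 4.6869
Compute sqrt(4.6869) = 2.164925
Compute c / (2*pi) = 343 / 6.283185 = 54.590148
f = 54.590148 * 2.164925 = 118.18

118.18 Hz


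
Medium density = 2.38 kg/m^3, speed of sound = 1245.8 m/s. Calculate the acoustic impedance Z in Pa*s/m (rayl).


Given values:
  rho = 2.38 kg/m^3
  c = 1245.8 m/s
Formula: Z = rho * c
Z = 2.38 * 1245.8
Z = 2965.0

2965.0 rayl


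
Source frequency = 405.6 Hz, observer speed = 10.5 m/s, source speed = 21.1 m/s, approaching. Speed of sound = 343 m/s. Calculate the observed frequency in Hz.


Given values:
  f_s = 405.6 Hz, v_o = 10.5 m/s, v_s = 21.1 m/s
  Direction: approaching
Formula: f_o = f_s * (c + v_o) / (c - v_s)
Numerator: c + v_o = 343 + 10.5 = 353.5
Denominator: c - v_s = 343 - 21.1 = 321.9
f_o = 405.6 * 353.5 / 321.9 = 445.42

445.42 Hz


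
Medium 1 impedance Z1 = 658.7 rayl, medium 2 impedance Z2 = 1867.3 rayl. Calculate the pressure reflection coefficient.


Given values:
  Z1 = 658.7 rayl, Z2 = 1867.3 rayl
Formula: R = (Z2 - Z1) / (Z2 + Z1)
Numerator: Z2 - Z1 = 1867.3 - 658.7 = 1208.6
Denominator: Z2 + Z1 = 1867.3 + 658.7 = 2526.0
R = 1208.6 / 2526.0 = 0.4785

0.4785


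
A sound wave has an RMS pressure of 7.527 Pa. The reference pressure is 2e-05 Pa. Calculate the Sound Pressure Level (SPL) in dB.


Given values:
  p = 7.527 Pa
  p_ref = 2e-05 Pa
Formula: SPL = 20 * log10(p / p_ref)
Compute ratio: p / p_ref = 7.527 / 2e-05 = 376350
Compute log10: log10(376350) = 5.575592
Multiply: SPL = 20 * 5.575592 = 111.51

111.51 dB


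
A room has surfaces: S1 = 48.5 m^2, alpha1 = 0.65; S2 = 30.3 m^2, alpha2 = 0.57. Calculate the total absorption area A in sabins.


Given surfaces:
  Surface 1: 48.5 * 0.65 = 31.525
  Surface 2: 30.3 * 0.57 = 17.271
Formula: A = sum(Si * alpha_i)
A = 31.525 + 17.271
A = 48.8

48.8 sabins


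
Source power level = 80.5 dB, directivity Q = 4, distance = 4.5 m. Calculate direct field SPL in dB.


Given values:
  Lw = 80.5 dB, Q = 4, r = 4.5 m
Formula: SPL = Lw + 10 * log10(Q / (4 * pi * r^2))
Compute 4 * pi * r^2 = 4 * pi * 4.5^2 = 254.469
Compute Q / denom = 4 / 254.469 = 0.01571901
Compute 10 * log10(0.01571901) = -18.0357
SPL = 80.5 + (-18.0357) = 62.46

62.46 dB


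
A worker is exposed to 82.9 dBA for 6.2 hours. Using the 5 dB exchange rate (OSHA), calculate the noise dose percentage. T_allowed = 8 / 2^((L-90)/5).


Given values:
  L = 82.9 dBA, T = 6.2 hours
Formula: T_allowed = 8 / 2^((L - 90) / 5)
Compute exponent: (82.9 - 90) / 5 = -1.42
Compute 2^(-1.42) = 0.373712
T_allowed = 8 / 0.373712 = 21.406859 hours
Dose = (T / T_allowed) * 100
Dose = (6.2 / 21.406859) * 100 = 28.96

28.96 %


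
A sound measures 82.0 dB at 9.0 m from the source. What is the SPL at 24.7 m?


Given values:
  SPL1 = 82.0 dB, r1 = 9.0 m, r2 = 24.7 m
Formula: SPL2 = SPL1 - 20 * log10(r2 / r1)
Compute ratio: r2 / r1 = 24.7 / 9.0 = 2.7444
Compute log10: log10(2.7444) = 0.438447
Compute drop: 20 * 0.438447 = 8.7689
SPL2 = 82.0 - 8.7689 = 73.23

73.23 dB


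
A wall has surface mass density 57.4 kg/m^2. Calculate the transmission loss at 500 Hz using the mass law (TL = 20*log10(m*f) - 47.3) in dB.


Given values:
  m = 57.4 kg/m^2, f = 500 Hz
Formula: TL = 20 * log10(m * f) - 47.3
Compute m * f = 57.4 * 500 = 28700.0
Compute log10(28700.0) = 4.457882
Compute 20 * 4.457882 = 89.1576
TL = 89.1576 - 47.3 = 41.86

41.86 dB


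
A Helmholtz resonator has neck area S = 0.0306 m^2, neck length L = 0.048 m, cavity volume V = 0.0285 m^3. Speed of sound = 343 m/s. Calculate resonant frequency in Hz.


Given values:
  S = 0.0306 m^2, L = 0.048 m, V = 0.0285 m^3, c = 343 m/s
Formula: f = (c / (2*pi)) * sqrt(S / (V * L))
Compute V * L = 0.0285 * 0.048 = 0.001368
Compute S / (V * L) = 0.0306 / 0.001368 = 22.3684
Compute sqrt(22.3684) = 4.729524
Compute c / (2*pi) = 343 / 6.283185 = 54.590148
f = 54.590148 * 4.729524 = 258.19

258.19 Hz


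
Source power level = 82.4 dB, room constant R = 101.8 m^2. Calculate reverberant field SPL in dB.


Given values:
  Lw = 82.4 dB, R = 101.8 m^2
Formula: SPL = Lw + 10 * log10(4 / R)
Compute 4 / R = 4 / 101.8 = 0.039293
Compute 10 * log10(0.039293) = -14.0568
SPL = 82.4 + (-14.0568) = 68.34

68.34 dB


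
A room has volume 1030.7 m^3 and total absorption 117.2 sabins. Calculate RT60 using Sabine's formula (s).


Given values:
  V = 1030.7 m^3
  A = 117.2 sabins
Formula: RT60 = 0.161 * V / A
Numerator: 0.161 * 1030.7 = 165.9427
RT60 = 165.9427 / 117.2 = 1.416

1.416 s


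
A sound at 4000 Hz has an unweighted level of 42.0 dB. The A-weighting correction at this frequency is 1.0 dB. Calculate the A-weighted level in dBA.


Given values:
  SPL = 42.0 dB
  A-weighting at 4000 Hz = 1.0 dB
Formula: L_A = SPL + A_weight
L_A = 42.0 + (1.0)
L_A = 43.0

43.0 dBA


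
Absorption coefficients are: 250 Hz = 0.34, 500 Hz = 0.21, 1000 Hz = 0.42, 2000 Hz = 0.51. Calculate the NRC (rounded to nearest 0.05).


Given values:
  a_250 = 0.34, a_500 = 0.21
  a_1000 = 0.42, a_2000 = 0.51
Formula: NRC = (a250 + a500 + a1000 + a2000) / 4
Sum = 0.34 + 0.21 + 0.42 + 0.51 = 1.48
NRC = 1.48 / 4 = 0.37
Rounded to nearest 0.05: 0.35

0.35


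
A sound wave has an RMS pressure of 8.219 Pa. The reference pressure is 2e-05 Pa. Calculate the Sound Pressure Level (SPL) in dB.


Given values:
  p = 8.219 Pa
  p_ref = 2e-05 Pa
Formula: SPL = 20 * log10(p / p_ref)
Compute ratio: p / p_ref = 8.219 / 2e-05 = 410950
Compute log10: log10(410950) = 5.613789
Multiply: SPL = 20 * 5.613789 = 112.28

112.28 dB


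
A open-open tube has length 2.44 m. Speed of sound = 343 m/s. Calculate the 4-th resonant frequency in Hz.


Given values:
  Tube type: open-open, L = 2.44 m, c = 343 m/s, n = 4
Formula: f_n = n * c / (2 * L)
Compute 2 * L = 2 * 2.44 = 4.88
f = 4 * 343 / 4.88
f = 281.15

281.15 Hz


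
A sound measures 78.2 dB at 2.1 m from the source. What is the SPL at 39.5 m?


Given values:
  SPL1 = 78.2 dB, r1 = 2.1 m, r2 = 39.5 m
Formula: SPL2 = SPL1 - 20 * log10(r2 / r1)
Compute ratio: r2 / r1 = 39.5 / 2.1 = 18.8095
Compute log10: log10(18.8095) = 1.274377
Compute drop: 20 * 1.274377 = 25.4875
SPL2 = 78.2 - 25.4875 = 52.71

52.71 dB


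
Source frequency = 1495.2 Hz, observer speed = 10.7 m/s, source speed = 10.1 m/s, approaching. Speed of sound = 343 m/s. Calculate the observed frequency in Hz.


Given values:
  f_s = 1495.2 Hz, v_o = 10.7 m/s, v_s = 10.1 m/s
  Direction: approaching
Formula: f_o = f_s * (c + v_o) / (c - v_s)
Numerator: c + v_o = 343 + 10.7 = 353.7
Denominator: c - v_s = 343 - 10.1 = 332.9
f_o = 1495.2 * 353.7 / 332.9 = 1588.62

1588.62 Hz


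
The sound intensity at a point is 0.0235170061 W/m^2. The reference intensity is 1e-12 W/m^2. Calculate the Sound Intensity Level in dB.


Given values:
  I = 0.0235170061 W/m^2
  I_ref = 1e-12 W/m^2
Formula: SIL = 10 * log10(I / I_ref)
Compute ratio: I / I_ref = 23517006100
Compute log10: log10(23517006100) = 10.371382
Multiply: SIL = 10 * 10.371382 = 103.71

103.71 dB


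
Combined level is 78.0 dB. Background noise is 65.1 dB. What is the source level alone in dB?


Given values:
  L_total = 78.0 dB, L_bg = 65.1 dB
Formula: L_source = 10 * log10(10^(L_total/10) - 10^(L_bg/10))
Convert to linear:
  10^(78.0/10) = 63095734.448
  10^(65.1/10) = 3235936.5693
Difference: 63095734.448 - 3235936.5693 = 59859797.8787
L_source = 10 * log10(59859797.8787) = 77.77

77.77 dB


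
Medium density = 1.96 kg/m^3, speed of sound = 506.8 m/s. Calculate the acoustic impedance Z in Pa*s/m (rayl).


Given values:
  rho = 1.96 kg/m^3
  c = 506.8 m/s
Formula: Z = rho * c
Z = 1.96 * 506.8
Z = 993.33

993.33 rayl


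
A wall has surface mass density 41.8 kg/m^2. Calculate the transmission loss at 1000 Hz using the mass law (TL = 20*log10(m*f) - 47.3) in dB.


Given values:
  m = 41.8 kg/m^2, f = 1000 Hz
Formula: TL = 20 * log10(m * f) - 47.3
Compute m * f = 41.8 * 1000 = 41800.0
Compute log10(41800.0) = 4.621176
Compute 20 * 4.621176 = 92.4235
TL = 92.4235 - 47.3 = 45.12

45.12 dB


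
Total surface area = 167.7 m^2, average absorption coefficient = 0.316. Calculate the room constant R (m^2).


Given values:
  S = 167.7 m^2, alpha = 0.316
Formula: R = S * alpha / (1 - alpha)
Numerator: 167.7 * 0.316 = 52.9932
Denominator: 1 - 0.316 = 0.684
R = 52.9932 / 0.684 = 77.48

77.48 m^2


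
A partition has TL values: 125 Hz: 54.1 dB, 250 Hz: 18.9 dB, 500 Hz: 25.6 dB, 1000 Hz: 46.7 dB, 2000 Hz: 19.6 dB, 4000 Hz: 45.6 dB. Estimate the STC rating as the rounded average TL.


Given TL values at each frequency:
  125 Hz: 54.1 dB
  250 Hz: 18.9 dB
  500 Hz: 25.6 dB
  1000 Hz: 46.7 dB
  2000 Hz: 19.6 dB
  4000 Hz: 45.6 dB
Formula: STC ~ round(average of TL values)
Sum = 54.1 + 18.9 + 25.6 + 46.7 + 19.6 + 45.6 = 210.5
Average = 210.5 / 6 = 35.08
Rounded: 35

35


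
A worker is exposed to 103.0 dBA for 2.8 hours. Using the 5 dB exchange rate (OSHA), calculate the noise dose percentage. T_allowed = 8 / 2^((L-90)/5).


Given values:
  L = 103.0 dBA, T = 2.8 hours
Formula: T_allowed = 8 / 2^((L - 90) / 5)
Compute exponent: (103.0 - 90) / 5 = 2.6
Compute 2^(2.6) = 6.062866
T_allowed = 8 / 6.062866 = 1.319508 hours
Dose = (T / T_allowed) * 100
Dose = (2.8 / 1.319508) * 100 = 212.2

212.2 %


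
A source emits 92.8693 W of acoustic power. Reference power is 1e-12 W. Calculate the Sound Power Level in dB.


Given values:
  W = 92.8693 W
  W_ref = 1e-12 W
Formula: SWL = 10 * log10(W / W_ref)
Compute ratio: W / W_ref = 92869300000000
Compute log10: log10(92869300000000) = 13.967872
Multiply: SWL = 10 * 13.967872 = 139.68

139.68 dB


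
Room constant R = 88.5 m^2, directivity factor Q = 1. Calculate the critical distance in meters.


Given values:
  R = 88.5 m^2, Q = 1
Formula: d_c = 0.141 * sqrt(Q * R)
Compute Q * R = 1 * 88.5 = 88.5
Compute sqrt(88.5) = 9.4074
d_c = 0.141 * 9.4074 = 1.326

1.326 m


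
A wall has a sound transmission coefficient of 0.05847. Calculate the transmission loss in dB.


Given values:
  tau = 0.05847
Formula: TL = 10 * log10(1 / tau)
Compute 1 / tau = 1 / 0.05847 = 17.1028
Compute log10(17.1028) = 1.233067
TL = 10 * 1.233067 = 12.33

12.33 dB


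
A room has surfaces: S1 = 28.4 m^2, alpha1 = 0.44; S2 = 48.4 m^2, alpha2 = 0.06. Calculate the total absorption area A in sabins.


Given surfaces:
  Surface 1: 28.4 * 0.44 = 12.496
  Surface 2: 48.4 * 0.06 = 2.904
Formula: A = sum(Si * alpha_i)
A = 12.496 + 2.904
A = 15.4

15.4 sabins


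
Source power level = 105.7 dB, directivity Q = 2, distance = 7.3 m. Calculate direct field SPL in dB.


Given values:
  Lw = 105.7 dB, Q = 2, r = 7.3 m
Formula: SPL = Lw + 10 * log10(Q / (4 * pi * r^2))
Compute 4 * pi * r^2 = 4 * pi * 7.3^2 = 669.6619
Compute Q / denom = 2 / 669.6619 = 0.00298658
Compute 10 * log10(0.00298658) = -25.2483
SPL = 105.7 + (-25.2483) = 80.45

80.45 dB


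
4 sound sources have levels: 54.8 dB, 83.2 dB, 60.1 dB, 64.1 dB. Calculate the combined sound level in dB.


Formula: L_total = 10 * log10( sum(10^(Li/10)) )
  Source 1: 10^(54.8/10) = 301995.172
  Source 2: 10^(83.2/10) = 208929613.0854
  Source 3: 10^(60.1/10) = 1023292.9923
  Source 4: 10^(64.1/10) = 2570395.7828
Sum of linear values = 212825297.0325
L_total = 10 * log10(212825297.0325) = 83.28

83.28 dB


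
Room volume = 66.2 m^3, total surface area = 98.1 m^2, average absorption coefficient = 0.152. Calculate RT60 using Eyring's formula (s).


Given values:
  V = 66.2 m^3, S = 98.1 m^2, alpha = 0.152
Formula: RT60 = 0.161 * V / (-S * ln(1 - alpha))
Compute ln(1 - 0.152) = ln(0.848) = -0.164875
Denominator: -98.1 * -0.164875 = 16.1742
Numerator: 0.161 * 66.2 = 10.6582
RT60 = 10.6582 / 16.1742 = 0.659

0.659 s


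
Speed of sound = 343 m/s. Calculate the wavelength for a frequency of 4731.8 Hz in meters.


Given values:
  c = 343 m/s, f = 4731.8 Hz
Formula: lambda = c / f
lambda = 343 / 4731.8
lambda = 0.0725

0.0725 m


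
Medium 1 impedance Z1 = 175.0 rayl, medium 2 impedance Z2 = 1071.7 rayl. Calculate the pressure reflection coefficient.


Given values:
  Z1 = 175.0 rayl, Z2 = 1071.7 rayl
Formula: R = (Z2 - Z1) / (Z2 + Z1)
Numerator: Z2 - Z1 = 1071.7 - 175.0 = 896.7
Denominator: Z2 + Z1 = 1071.7 + 175.0 = 1246.7
R = 896.7 / 1246.7 = 0.7193

0.7193


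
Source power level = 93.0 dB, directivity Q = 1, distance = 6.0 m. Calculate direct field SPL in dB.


Given values:
  Lw = 93.0 dB, Q = 1, r = 6.0 m
Formula: SPL = Lw + 10 * log10(Q / (4 * pi * r^2))
Compute 4 * pi * r^2 = 4 * pi * 6.0^2 = 452.3893
Compute Q / denom = 1 / 452.3893 = 0.00221049
Compute 10 * log10(0.00221049) = -26.5551
SPL = 93.0 + (-26.5551) = 66.44

66.44 dB


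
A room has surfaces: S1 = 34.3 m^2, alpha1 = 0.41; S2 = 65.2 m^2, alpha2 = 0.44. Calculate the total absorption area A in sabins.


Given surfaces:
  Surface 1: 34.3 * 0.41 = 14.063
  Surface 2: 65.2 * 0.44 = 28.688
Formula: A = sum(Si * alpha_i)
A = 14.063 + 28.688
A = 42.75

42.75 sabins


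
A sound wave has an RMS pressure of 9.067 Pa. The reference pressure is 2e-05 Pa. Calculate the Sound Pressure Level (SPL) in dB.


Given values:
  p = 9.067 Pa
  p_ref = 2e-05 Pa
Formula: SPL = 20 * log10(p / p_ref)
Compute ratio: p / p_ref = 9.067 / 2e-05 = 453350
Compute log10: log10(453350) = 5.656434
Multiply: SPL = 20 * 5.656434 = 113.13

113.13 dB


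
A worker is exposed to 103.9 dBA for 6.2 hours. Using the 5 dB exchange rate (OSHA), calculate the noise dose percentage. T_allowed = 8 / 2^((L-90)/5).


Given values:
  L = 103.9 dBA, T = 6.2 hours
Formula: T_allowed = 8 / 2^((L - 90) / 5)
Compute exponent: (103.9 - 90) / 5 = 2.78
Compute 2^(2.78) = 6.868523
T_allowed = 8 / 6.868523 = 1.164734 hours
Dose = (T / T_allowed) * 100
Dose = (6.2 / 1.164734) * 100 = 532.31

532.31 %


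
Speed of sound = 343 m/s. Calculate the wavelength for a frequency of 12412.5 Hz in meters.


Given values:
  c = 343 m/s, f = 12412.5 Hz
Formula: lambda = c / f
lambda = 343 / 12412.5
lambda = 0.0276

0.0276 m


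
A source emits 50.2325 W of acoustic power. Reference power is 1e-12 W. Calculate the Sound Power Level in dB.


Given values:
  W = 50.2325 W
  W_ref = 1e-12 W
Formula: SWL = 10 * log10(W / W_ref)
Compute ratio: W / W_ref = 50232500000000
Compute log10: log10(50232500000000) = 13.700985
Multiply: SWL = 10 * 13.700985 = 137.01

137.01 dB


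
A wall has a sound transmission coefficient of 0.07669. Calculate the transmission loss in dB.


Given values:
  tau = 0.07669
Formula: TL = 10 * log10(1 / tau)
Compute 1 / tau = 1 / 0.07669 = 13.0395
Compute log10(13.0395) = 1.115261
TL = 10 * 1.115261 = 11.15

11.15 dB


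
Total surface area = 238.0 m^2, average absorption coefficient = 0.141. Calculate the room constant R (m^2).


Given values:
  S = 238.0 m^2, alpha = 0.141
Formula: R = S * alpha / (1 - alpha)
Numerator: 238.0 * 0.141 = 33.558
Denominator: 1 - 0.141 = 0.859
R = 33.558 / 0.859 = 39.07

39.07 m^2


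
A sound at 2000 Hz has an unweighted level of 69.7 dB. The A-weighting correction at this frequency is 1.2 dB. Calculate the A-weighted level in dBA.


Given values:
  SPL = 69.7 dB
  A-weighting at 2000 Hz = 1.2 dB
Formula: L_A = SPL + A_weight
L_A = 69.7 + (1.2)
L_A = 70.9

70.9 dBA


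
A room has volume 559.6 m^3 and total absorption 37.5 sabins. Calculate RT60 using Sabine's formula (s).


Given values:
  V = 559.6 m^3
  A = 37.5 sabins
Formula: RT60 = 0.161 * V / A
Numerator: 0.161 * 559.6 = 90.0956
RT60 = 90.0956 / 37.5 = 2.403

2.403 s


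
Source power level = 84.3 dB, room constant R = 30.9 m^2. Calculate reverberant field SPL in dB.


Given values:
  Lw = 84.3 dB, R = 30.9 m^2
Formula: SPL = Lw + 10 * log10(4 / R)
Compute 4 / R = 4 / 30.9 = 0.12945
Compute 10 * log10(0.12945) = -8.879
SPL = 84.3 + (-8.879) = 75.42

75.42 dB


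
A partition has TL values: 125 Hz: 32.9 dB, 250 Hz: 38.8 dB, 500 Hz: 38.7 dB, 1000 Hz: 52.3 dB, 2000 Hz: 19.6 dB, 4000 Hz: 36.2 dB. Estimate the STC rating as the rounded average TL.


Given TL values at each frequency:
  125 Hz: 32.9 dB
  250 Hz: 38.8 dB
  500 Hz: 38.7 dB
  1000 Hz: 52.3 dB
  2000 Hz: 19.6 dB
  4000 Hz: 36.2 dB
Formula: STC ~ round(average of TL values)
Sum = 32.9 + 38.8 + 38.7 + 52.3 + 19.6 + 36.2 = 218.5
Average = 218.5 / 6 = 36.42
Rounded: 36

36


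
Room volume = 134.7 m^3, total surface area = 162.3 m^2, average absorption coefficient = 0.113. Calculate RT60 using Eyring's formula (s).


Given values:
  V = 134.7 m^3, S = 162.3 m^2, alpha = 0.113
Formula: RT60 = 0.161 * V / (-S * ln(1 - alpha))
Compute ln(1 - 0.113) = ln(0.887) = -0.11991
Denominator: -162.3 * -0.11991 = 19.4614
Numerator: 0.161 * 134.7 = 21.6867
RT60 = 21.6867 / 19.4614 = 1.114

1.114 s


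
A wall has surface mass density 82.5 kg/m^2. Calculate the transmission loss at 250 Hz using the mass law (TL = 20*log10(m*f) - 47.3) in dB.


Given values:
  m = 82.5 kg/m^2, f = 250 Hz
Formula: TL = 20 * log10(m * f) - 47.3
Compute m * f = 82.5 * 250 = 20625.0
Compute log10(20625.0) = 4.314394
Compute 20 * 4.314394 = 86.2879
TL = 86.2879 - 47.3 = 38.99

38.99 dB


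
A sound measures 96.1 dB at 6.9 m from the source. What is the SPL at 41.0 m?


Given values:
  SPL1 = 96.1 dB, r1 = 6.9 m, r2 = 41.0 m
Formula: SPL2 = SPL1 - 20 * log10(r2 / r1)
Compute ratio: r2 / r1 = 41.0 / 6.9 = 5.942
Compute log10: log10(5.942) = 0.773933
Compute drop: 20 * 0.773933 = 15.4787
SPL2 = 96.1 - 15.4787 = 80.62

80.62 dB


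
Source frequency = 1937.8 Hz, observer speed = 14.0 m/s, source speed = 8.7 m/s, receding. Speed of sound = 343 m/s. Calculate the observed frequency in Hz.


Given values:
  f_s = 1937.8 Hz, v_o = 14.0 m/s, v_s = 8.7 m/s
  Direction: receding
Formula: f_o = f_s * (c - v_o) / (c + v_s)
Numerator: c - v_o = 343 - 14.0 = 329.0
Denominator: c + v_s = 343 + 8.7 = 351.7
f_o = 1937.8 * 329.0 / 351.7 = 1812.73

1812.73 Hz


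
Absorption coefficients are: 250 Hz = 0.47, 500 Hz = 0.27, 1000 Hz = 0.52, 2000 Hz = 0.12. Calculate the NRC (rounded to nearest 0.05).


Given values:
  a_250 = 0.47, a_500 = 0.27
  a_1000 = 0.52, a_2000 = 0.12
Formula: NRC = (a250 + a500 + a1000 + a2000) / 4
Sum = 0.47 + 0.27 + 0.52 + 0.12 = 1.38
NRC = 1.38 / 4 = 0.345
Rounded to nearest 0.05: 0.35

0.35


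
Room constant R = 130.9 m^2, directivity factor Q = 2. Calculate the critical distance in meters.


Given values:
  R = 130.9 m^2, Q = 2
Formula: d_c = 0.141 * sqrt(Q * R)
Compute Q * R = 2 * 130.9 = 261.8
Compute sqrt(261.8) = 16.1802
d_c = 0.141 * 16.1802 = 2.281

2.281 m


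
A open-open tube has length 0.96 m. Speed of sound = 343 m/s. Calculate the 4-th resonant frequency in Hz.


Given values:
  Tube type: open-open, L = 0.96 m, c = 343 m/s, n = 4
Formula: f_n = n * c / (2 * L)
Compute 2 * L = 2 * 0.96 = 1.92
f = 4 * 343 / 1.92
f = 714.58

714.58 Hz


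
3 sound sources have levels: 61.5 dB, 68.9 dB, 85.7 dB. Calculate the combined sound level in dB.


Formula: L_total = 10 * log10( sum(10^(Li/10)) )
  Source 1: 10^(61.5/10) = 1412537.5446
  Source 2: 10^(68.9/10) = 7762471.1663
  Source 3: 10^(85.7/10) = 371535229.0972
Sum of linear values = 380710237.8081
L_total = 10 * log10(380710237.8081) = 85.81

85.81 dB


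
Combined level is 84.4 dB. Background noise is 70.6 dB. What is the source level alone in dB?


Given values:
  L_total = 84.4 dB, L_bg = 70.6 dB
Formula: L_source = 10 * log10(10^(L_total/10) - 10^(L_bg/10))
Convert to linear:
  10^(84.4/10) = 275422870.3338
  10^(70.6/10) = 11481536.215
Difference: 275422870.3338 - 11481536.215 = 263941334.1188
L_source = 10 * log10(263941334.1188) = 84.22

84.22 dB


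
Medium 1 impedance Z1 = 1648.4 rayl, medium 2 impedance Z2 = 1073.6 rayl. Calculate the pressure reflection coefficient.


Given values:
  Z1 = 1648.4 rayl, Z2 = 1073.6 rayl
Formula: R = (Z2 - Z1) / (Z2 + Z1)
Numerator: Z2 - Z1 = 1073.6 - 1648.4 = -574.8
Denominator: Z2 + Z1 = 1073.6 + 1648.4 = 2722.0
R = -574.8 / 2722.0 = -0.2112

-0.2112


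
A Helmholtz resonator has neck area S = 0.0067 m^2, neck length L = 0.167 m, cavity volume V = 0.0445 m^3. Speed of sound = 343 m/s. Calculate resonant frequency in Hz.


Given values:
  S = 0.0067 m^2, L = 0.167 m, V = 0.0445 m^3, c = 343 m/s
Formula: f = (c / (2*pi)) * sqrt(S / (V * L))
Compute V * L = 0.0445 * 0.167 = 0.0074315
Compute S / (V * L) = 0.0067 / 0.0074315 = 0.9016
Compute sqrt(0.9016) = 0.949526
Compute c / (2*pi) = 343 / 6.283185 = 54.590148
f = 54.590148 * 0.949526 = 51.83

51.83 Hz


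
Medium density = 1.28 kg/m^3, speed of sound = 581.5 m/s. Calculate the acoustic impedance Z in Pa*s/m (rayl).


Given values:
  rho = 1.28 kg/m^3
  c = 581.5 m/s
Formula: Z = rho * c
Z = 1.28 * 581.5
Z = 744.32

744.32 rayl


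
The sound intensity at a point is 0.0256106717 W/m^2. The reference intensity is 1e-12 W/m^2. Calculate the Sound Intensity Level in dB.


Given values:
  I = 0.0256106717 W/m^2
  I_ref = 1e-12 W/m^2
Formula: SIL = 10 * log10(I / I_ref)
Compute ratio: I / I_ref = 25610671700
Compute log10: log10(25610671700) = 10.408421
Multiply: SIL = 10 * 10.408421 = 104.08

104.08 dB


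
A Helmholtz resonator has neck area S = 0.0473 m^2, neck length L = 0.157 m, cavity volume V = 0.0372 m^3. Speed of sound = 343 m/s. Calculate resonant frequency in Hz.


Given values:
  S = 0.0473 m^2, L = 0.157 m, V = 0.0372 m^3, c = 343 m/s
Formula: f = (c / (2*pi)) * sqrt(S / (V * L))
Compute V * L = 0.0372 * 0.157 = 0.0058404
Compute S / (V * L) = 0.0473 / 0.0058404 = 8.0988
Compute sqrt(8.0988) = 2.845839
Compute c / (2*pi) = 343 / 6.283185 = 54.590148
f = 54.590148 * 2.845839 = 155.35

155.35 Hz


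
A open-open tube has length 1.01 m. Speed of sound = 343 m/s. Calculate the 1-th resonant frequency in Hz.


Given values:
  Tube type: open-open, L = 1.01 m, c = 343 m/s, n = 1
Formula: f_n = n * c / (2 * L)
Compute 2 * L = 2 * 1.01 = 2.02
f = 1 * 343 / 2.02
f = 169.8

169.8 Hz


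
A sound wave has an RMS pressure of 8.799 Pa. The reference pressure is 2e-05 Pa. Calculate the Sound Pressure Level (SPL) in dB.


Given values:
  p = 8.799 Pa
  p_ref = 2e-05 Pa
Formula: SPL = 20 * log10(p / p_ref)
Compute ratio: p / p_ref = 8.799 / 2e-05 = 439950
Compute log10: log10(439950) = 5.643403
Multiply: SPL = 20 * 5.643403 = 112.87

112.87 dB


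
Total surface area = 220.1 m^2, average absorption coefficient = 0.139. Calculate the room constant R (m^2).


Given values:
  S = 220.1 m^2, alpha = 0.139
Formula: R = S * alpha / (1 - alpha)
Numerator: 220.1 * 0.139 = 30.5939
Denominator: 1 - 0.139 = 0.861
R = 30.5939 / 0.861 = 35.53

35.53 m^2


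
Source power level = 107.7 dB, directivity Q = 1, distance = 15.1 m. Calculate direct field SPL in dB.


Given values:
  Lw = 107.7 dB, Q = 1, r = 15.1 m
Formula: SPL = Lw + 10 * log10(Q / (4 * pi * r^2))
Compute 4 * pi * r^2 = 4 * pi * 15.1^2 = 2865.2582
Compute Q / denom = 1 / 2865.2582 = 0.00034901
Compute 10 * log10(0.00034901) = -34.5716
SPL = 107.7 + (-34.5716) = 73.13

73.13 dB


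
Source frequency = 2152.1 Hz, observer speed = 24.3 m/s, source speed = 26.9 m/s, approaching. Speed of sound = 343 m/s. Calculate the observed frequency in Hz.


Given values:
  f_s = 2152.1 Hz, v_o = 24.3 m/s, v_s = 26.9 m/s
  Direction: approaching
Formula: f_o = f_s * (c + v_o) / (c - v_s)
Numerator: c + v_o = 343 + 24.3 = 367.3
Denominator: c - v_s = 343 - 26.9 = 316.1
f_o = 2152.1 * 367.3 / 316.1 = 2500.68

2500.68 Hz


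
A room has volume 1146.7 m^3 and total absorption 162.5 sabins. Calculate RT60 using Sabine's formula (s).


Given values:
  V = 1146.7 m^3
  A = 162.5 sabins
Formula: RT60 = 0.161 * V / A
Numerator: 0.161 * 1146.7 = 184.6187
RT60 = 184.6187 / 162.5 = 1.136

1.136 s


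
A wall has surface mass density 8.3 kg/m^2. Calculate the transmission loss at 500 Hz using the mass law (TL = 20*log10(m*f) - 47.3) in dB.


Given values:
  m = 8.3 kg/m^2, f = 500 Hz
Formula: TL = 20 * log10(m * f) - 47.3
Compute m * f = 8.3 * 500 = 4150.0
Compute log10(4150.0) = 3.618048
Compute 20 * 3.618048 = 72.361
TL = 72.361 - 47.3 = 25.06

25.06 dB


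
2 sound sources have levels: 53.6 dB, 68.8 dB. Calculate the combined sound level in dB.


Formula: L_total = 10 * log10( sum(10^(Li/10)) )
  Source 1: 10^(53.6/10) = 229086.7653
  Source 2: 10^(68.8/10) = 7585775.7503
Sum of linear values = 7814862.5156
L_total = 10 * log10(7814862.5156) = 68.93

68.93 dB


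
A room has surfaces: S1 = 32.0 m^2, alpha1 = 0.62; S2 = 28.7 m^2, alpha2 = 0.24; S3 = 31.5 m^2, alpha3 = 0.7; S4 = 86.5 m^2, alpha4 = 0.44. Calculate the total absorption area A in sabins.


Given surfaces:
  Surface 1: 32.0 * 0.62 = 19.84
  Surface 2: 28.7 * 0.24 = 6.888
  Surface 3: 31.5 * 0.7 = 22.05
  Surface 4: 86.5 * 0.44 = 38.06
Formula: A = sum(Si * alpha_i)
A = 19.84 + 6.888 + 22.05 + 38.06
A = 86.84

86.84 sabins


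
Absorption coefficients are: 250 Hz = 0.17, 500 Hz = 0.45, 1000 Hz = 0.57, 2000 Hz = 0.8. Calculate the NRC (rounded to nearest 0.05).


Given values:
  a_250 = 0.17, a_500 = 0.45
  a_1000 = 0.57, a_2000 = 0.8
Formula: NRC = (a250 + a500 + a1000 + a2000) / 4
Sum = 0.17 + 0.45 + 0.57 + 0.8 = 1.99
NRC = 1.99 / 4 = 0.4975
Rounded to nearest 0.05: 0.5

0.5


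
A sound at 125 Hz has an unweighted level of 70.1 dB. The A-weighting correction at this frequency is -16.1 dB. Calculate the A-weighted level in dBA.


Given values:
  SPL = 70.1 dB
  A-weighting at 125 Hz = -16.1 dB
Formula: L_A = SPL + A_weight
L_A = 70.1 + (-16.1)
L_A = 54.0

54.0 dBA


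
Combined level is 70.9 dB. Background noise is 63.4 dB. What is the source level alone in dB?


Given values:
  L_total = 70.9 dB, L_bg = 63.4 dB
Formula: L_source = 10 * log10(10^(L_total/10) - 10^(L_bg/10))
Convert to linear:
  10^(70.9/10) = 12302687.7081
  10^(63.4/10) = 2187761.6239
Difference: 12302687.7081 - 2187761.6239 = 10114926.0842
L_source = 10 * log10(10114926.0842) = 70.05

70.05 dB


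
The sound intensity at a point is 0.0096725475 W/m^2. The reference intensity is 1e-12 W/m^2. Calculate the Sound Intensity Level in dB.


Given values:
  I = 0.0096725475 W/m^2
  I_ref = 1e-12 W/m^2
Formula: SIL = 10 * log10(I / I_ref)
Compute ratio: I / I_ref = 9672547500
Compute log10: log10(9672547500) = 9.985541
Multiply: SIL = 10 * 9.985541 = 99.86

99.86 dB


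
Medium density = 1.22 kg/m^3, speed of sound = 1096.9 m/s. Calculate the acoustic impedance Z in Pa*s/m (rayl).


Given values:
  rho = 1.22 kg/m^3
  c = 1096.9 m/s
Formula: Z = rho * c
Z = 1.22 * 1096.9
Z = 1338.22

1338.22 rayl


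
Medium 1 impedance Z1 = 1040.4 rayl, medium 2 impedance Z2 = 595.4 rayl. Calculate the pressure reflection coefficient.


Given values:
  Z1 = 1040.4 rayl, Z2 = 595.4 rayl
Formula: R = (Z2 - Z1) / (Z2 + Z1)
Numerator: Z2 - Z1 = 595.4 - 1040.4 = -445.0
Denominator: Z2 + Z1 = 595.4 + 1040.4 = 1635.8
R = -445.0 / 1635.8 = -0.272

-0.272


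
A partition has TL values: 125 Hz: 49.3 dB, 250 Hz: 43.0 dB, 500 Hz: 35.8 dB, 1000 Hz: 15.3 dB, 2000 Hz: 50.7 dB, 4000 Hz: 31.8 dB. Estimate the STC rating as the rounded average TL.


Given TL values at each frequency:
  125 Hz: 49.3 dB
  250 Hz: 43.0 dB
  500 Hz: 35.8 dB
  1000 Hz: 15.3 dB
  2000 Hz: 50.7 dB
  4000 Hz: 31.8 dB
Formula: STC ~ round(average of TL values)
Sum = 49.3 + 43.0 + 35.8 + 15.3 + 50.7 + 31.8 = 225.9
Average = 225.9 / 6 = 37.65
Rounded: 38

38


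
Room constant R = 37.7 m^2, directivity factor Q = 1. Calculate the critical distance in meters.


Given values:
  R = 37.7 m^2, Q = 1
Formula: d_c = 0.141 * sqrt(Q * R)
Compute Q * R = 1 * 37.7 = 37.7
Compute sqrt(37.7) = 6.14
d_c = 0.141 * 6.14 = 0.866

0.866 m


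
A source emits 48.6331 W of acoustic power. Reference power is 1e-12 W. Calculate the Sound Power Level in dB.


Given values:
  W = 48.6331 W
  W_ref = 1e-12 W
Formula: SWL = 10 * log10(W / W_ref)
Compute ratio: W / W_ref = 48633100000000
Compute log10: log10(48633100000000) = 13.686932
Multiply: SWL = 10 * 13.686932 = 136.87

136.87 dB


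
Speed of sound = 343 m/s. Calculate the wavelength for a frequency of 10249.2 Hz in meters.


Given values:
  c = 343 m/s, f = 10249.2 Hz
Formula: lambda = c / f
lambda = 343 / 10249.2
lambda = 0.0335

0.0335 m


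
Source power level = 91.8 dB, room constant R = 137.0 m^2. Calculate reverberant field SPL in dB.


Given values:
  Lw = 91.8 dB, R = 137.0 m^2
Formula: SPL = Lw + 10 * log10(4 / R)
Compute 4 / R = 4 / 137.0 = 0.029197
Compute 10 * log10(0.029197) = -15.3466
SPL = 91.8 + (-15.3466) = 76.45

76.45 dB


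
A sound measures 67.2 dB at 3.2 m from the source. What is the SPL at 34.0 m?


Given values:
  SPL1 = 67.2 dB, r1 = 3.2 m, r2 = 34.0 m
Formula: SPL2 = SPL1 - 20 * log10(r2 / r1)
Compute ratio: r2 / r1 = 34.0 / 3.2 = 10.625
Compute log10: log10(10.625) = 1.026329
Compute drop: 20 * 1.026329 = 20.5266
SPL2 = 67.2 - 20.5266 = 46.67

46.67 dB


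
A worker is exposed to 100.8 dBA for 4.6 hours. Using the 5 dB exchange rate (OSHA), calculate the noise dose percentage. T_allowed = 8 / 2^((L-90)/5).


Given values:
  L = 100.8 dBA, T = 4.6 hours
Formula: T_allowed = 8 / 2^((L - 90) / 5)
Compute exponent: (100.8 - 90) / 5 = 2.16
Compute 2^(2.16) = 4.469149
T_allowed = 8 / 4.469149 = 1.79005 hours
Dose = (T / T_allowed) * 100
Dose = (4.6 / 1.79005) * 100 = 256.98

256.98 %


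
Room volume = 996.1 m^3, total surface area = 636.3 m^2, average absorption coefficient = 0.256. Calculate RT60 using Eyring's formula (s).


Given values:
  V = 996.1 m^3, S = 636.3 m^2, alpha = 0.256
Formula: RT60 = 0.161 * V / (-S * ln(1 - alpha))
Compute ln(1 - 0.256) = ln(0.744) = -0.295714
Denominator: -636.3 * -0.295714 = 188.1628
Numerator: 0.161 * 996.1 = 160.3721
RT60 = 160.3721 / 188.1628 = 0.852

0.852 s


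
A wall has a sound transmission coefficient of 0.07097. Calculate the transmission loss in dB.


Given values:
  tau = 0.07097
Formula: TL = 10 * log10(1 / tau)
Compute 1 / tau = 1 / 0.07097 = 14.0905
Compute log10(14.0905) = 1.148926
TL = 10 * 1.148926 = 11.49

11.49 dB


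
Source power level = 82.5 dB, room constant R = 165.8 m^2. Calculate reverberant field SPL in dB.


Given values:
  Lw = 82.5 dB, R = 165.8 m^2
Formula: SPL = Lw + 10 * log10(4 / R)
Compute 4 / R = 4 / 165.8 = 0.024125
Compute 10 * log10(0.024125) = -16.1753
SPL = 82.5 + (-16.1753) = 66.32

66.32 dB


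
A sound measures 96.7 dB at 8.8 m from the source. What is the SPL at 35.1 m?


Given values:
  SPL1 = 96.7 dB, r1 = 8.8 m, r2 = 35.1 m
Formula: SPL2 = SPL1 - 20 * log10(r2 / r1)
Compute ratio: r2 / r1 = 35.1 / 8.8 = 3.9886
Compute log10: log10(3.9886) = 0.60082
Compute drop: 20 * 0.60082 = 12.0164
SPL2 = 96.7 - 12.0164 = 84.68

84.68 dB


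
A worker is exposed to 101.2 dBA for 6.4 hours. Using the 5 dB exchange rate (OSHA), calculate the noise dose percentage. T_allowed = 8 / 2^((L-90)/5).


Given values:
  L = 101.2 dBA, T = 6.4 hours
Formula: T_allowed = 8 / 2^((L - 90) / 5)
Compute exponent: (101.2 - 90) / 5 = 2.24
Compute 2^(2.24) = 4.723971
T_allowed = 8 / 4.723971 = 1.69349 hours
Dose = (T / T_allowed) * 100
Dose = (6.4 / 1.69349) * 100 = 377.92

377.92 %


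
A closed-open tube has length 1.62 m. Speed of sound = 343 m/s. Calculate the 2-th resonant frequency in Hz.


Given values:
  Tube type: closed-open, L = 1.62 m, c = 343 m/s, n = 2
Formula: f_n = (2n - 1) * c / (4 * L)
Compute 2n - 1 = 2*2 - 1 = 3
Compute 4 * L = 4 * 1.62 = 6.48
f = 3 * 343 / 6.48
f = 158.8

158.8 Hz


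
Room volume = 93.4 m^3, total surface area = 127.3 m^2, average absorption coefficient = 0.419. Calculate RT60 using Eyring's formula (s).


Given values:
  V = 93.4 m^3, S = 127.3 m^2, alpha = 0.419
Formula: RT60 = 0.161 * V / (-S * ln(1 - alpha))
Compute ln(1 - 0.419) = ln(0.581) = -0.543005
Denominator: -127.3 * -0.543005 = 69.1245
Numerator: 0.161 * 93.4 = 15.0374
RT60 = 15.0374 / 69.1245 = 0.218

0.218 s


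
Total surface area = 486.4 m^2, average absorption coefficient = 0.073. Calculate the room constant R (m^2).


Given values:
  S = 486.4 m^2, alpha = 0.073
Formula: R = S * alpha / (1 - alpha)
Numerator: 486.4 * 0.073 = 35.5072
Denominator: 1 - 0.073 = 0.927
R = 35.5072 / 0.927 = 38.3

38.3 m^2


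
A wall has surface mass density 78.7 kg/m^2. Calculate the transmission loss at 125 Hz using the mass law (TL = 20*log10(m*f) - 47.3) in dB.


Given values:
  m = 78.7 kg/m^2, f = 125 Hz
Formula: TL = 20 * log10(m * f) - 47.3
Compute m * f = 78.7 * 125 = 9837.5
Compute log10(9837.5) = 3.992885
Compute 20 * 3.992885 = 79.8577
TL = 79.8577 - 47.3 = 32.56

32.56 dB


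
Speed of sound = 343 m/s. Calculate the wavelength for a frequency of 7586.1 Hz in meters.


Given values:
  c = 343 m/s, f = 7586.1 Hz
Formula: lambda = c / f
lambda = 343 / 7586.1
lambda = 0.0452

0.0452 m


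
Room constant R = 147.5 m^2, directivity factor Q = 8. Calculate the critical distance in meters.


Given values:
  R = 147.5 m^2, Q = 8
Formula: d_c = 0.141 * sqrt(Q * R)
Compute Q * R = 8 * 147.5 = 1180.0
Compute sqrt(1180.0) = 34.3511
d_c = 0.141 * 34.3511 = 4.844

4.844 m


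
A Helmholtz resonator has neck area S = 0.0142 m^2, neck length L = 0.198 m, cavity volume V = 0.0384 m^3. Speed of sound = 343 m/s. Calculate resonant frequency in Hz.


Given values:
  S = 0.0142 m^2, L = 0.198 m, V = 0.0384 m^3, c = 343 m/s
Formula: f = (c / (2*pi)) * sqrt(S / (V * L))
Compute V * L = 0.0384 * 0.198 = 0.0076032
Compute S / (V * L) = 0.0142 / 0.0076032 = 1.8676
Compute sqrt(1.8676) = 1.366602
Compute c / (2*pi) = 343 / 6.283185 = 54.590148
f = 54.590148 * 1.366602 = 74.6

74.6 Hz


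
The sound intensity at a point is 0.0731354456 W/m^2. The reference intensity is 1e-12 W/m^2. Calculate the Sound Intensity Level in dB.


Given values:
  I = 0.0731354456 W/m^2
  I_ref = 1e-12 W/m^2
Formula: SIL = 10 * log10(I / I_ref)
Compute ratio: I / I_ref = 73135445600
Compute log10: log10(73135445600) = 10.864128
Multiply: SIL = 10 * 10.864128 = 108.64

108.64 dB


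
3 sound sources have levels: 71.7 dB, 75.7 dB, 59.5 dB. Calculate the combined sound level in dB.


Formula: L_total = 10 * log10( sum(10^(Li/10)) )
  Source 1: 10^(71.7/10) = 14791083.8817
  Source 2: 10^(75.7/10) = 37153522.9097
  Source 3: 10^(59.5/10) = 891250.9381
Sum of linear values = 52835857.7295
L_total = 10 * log10(52835857.7295) = 77.23

77.23 dB


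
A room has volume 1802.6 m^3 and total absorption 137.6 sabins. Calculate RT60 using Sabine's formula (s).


Given values:
  V = 1802.6 m^3
  A = 137.6 sabins
Formula: RT60 = 0.161 * V / A
Numerator: 0.161 * 1802.6 = 290.2186
RT60 = 290.2186 / 137.6 = 2.109

2.109 s


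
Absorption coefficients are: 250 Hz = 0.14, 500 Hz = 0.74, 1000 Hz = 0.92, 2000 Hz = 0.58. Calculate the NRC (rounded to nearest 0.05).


Given values:
  a_250 = 0.14, a_500 = 0.74
  a_1000 = 0.92, a_2000 = 0.58
Formula: NRC = (a250 + a500 + a1000 + a2000) / 4
Sum = 0.14 + 0.74 + 0.92 + 0.58 = 2.38
NRC = 2.38 / 4 = 0.595
Rounded to nearest 0.05: 0.6

0.6


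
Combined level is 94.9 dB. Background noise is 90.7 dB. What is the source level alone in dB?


Given values:
  L_total = 94.9 dB, L_bg = 90.7 dB
Formula: L_source = 10 * log10(10^(L_total/10) - 10^(L_bg/10))
Convert to linear:
  10^(94.9/10) = 3090295432.5136
  10^(90.7/10) = 1174897554.9395
Difference: 3090295432.5136 - 1174897554.9395 = 1915397877.5741
L_source = 10 * log10(1915397877.5741) = 92.82

92.82 dB


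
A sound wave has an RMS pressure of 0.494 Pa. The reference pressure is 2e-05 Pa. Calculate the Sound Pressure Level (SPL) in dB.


Given values:
  p = 0.494 Pa
  p_ref = 2e-05 Pa
Formula: SPL = 20 * log10(p / p_ref)
Compute ratio: p / p_ref = 0.494 / 2e-05 = 24700
Compute log10: log10(24700) = 4.392697
Multiply: SPL = 20 * 4.392697 = 87.85

87.85 dB


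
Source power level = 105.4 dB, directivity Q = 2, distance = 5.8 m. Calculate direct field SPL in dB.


Given values:
  Lw = 105.4 dB, Q = 2, r = 5.8 m
Formula: SPL = Lw + 10 * log10(Q / (4 * pi * r^2))
Compute 4 * pi * r^2 = 4 * pi * 5.8^2 = 422.7327
Compute Q / denom = 2 / 422.7327 = 0.00473112
Compute 10 * log10(0.00473112) = -23.2504
SPL = 105.4 + (-23.2504) = 82.15

82.15 dB


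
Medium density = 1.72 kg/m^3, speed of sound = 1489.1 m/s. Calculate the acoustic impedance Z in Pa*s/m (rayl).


Given values:
  rho = 1.72 kg/m^3
  c = 1489.1 m/s
Formula: Z = rho * c
Z = 1.72 * 1489.1
Z = 2561.25

2561.25 rayl


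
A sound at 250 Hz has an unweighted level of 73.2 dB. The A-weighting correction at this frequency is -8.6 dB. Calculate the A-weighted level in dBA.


Given values:
  SPL = 73.2 dB
  A-weighting at 250 Hz = -8.6 dB
Formula: L_A = SPL + A_weight
L_A = 73.2 + (-8.6)
L_A = 64.6

64.6 dBA


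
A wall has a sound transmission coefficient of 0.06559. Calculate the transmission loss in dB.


Given values:
  tau = 0.06559
Formula: TL = 10 * log10(1 / tau)
Compute 1 / tau = 1 / 0.06559 = 15.2462
Compute log10(15.2462) = 1.183162
TL = 10 * 1.183162 = 11.83

11.83 dB


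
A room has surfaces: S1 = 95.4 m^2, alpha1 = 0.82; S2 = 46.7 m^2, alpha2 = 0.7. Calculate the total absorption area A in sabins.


Given surfaces:
  Surface 1: 95.4 * 0.82 = 78.228
  Surface 2: 46.7 * 0.7 = 32.69
Formula: A = sum(Si * alpha_i)
A = 78.228 + 32.69
A = 110.92

110.92 sabins


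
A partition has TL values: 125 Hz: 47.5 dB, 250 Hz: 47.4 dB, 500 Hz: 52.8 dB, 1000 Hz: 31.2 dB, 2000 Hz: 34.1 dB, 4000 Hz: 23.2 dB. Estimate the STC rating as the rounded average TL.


Given TL values at each frequency:
  125 Hz: 47.5 dB
  250 Hz: 47.4 dB
  500 Hz: 52.8 dB
  1000 Hz: 31.2 dB
  2000 Hz: 34.1 dB
  4000 Hz: 23.2 dB
Formula: STC ~ round(average of TL values)
Sum = 47.5 + 47.4 + 52.8 + 31.2 + 34.1 + 23.2 = 236.2
Average = 236.2 / 6 = 39.37
Rounded: 39

39


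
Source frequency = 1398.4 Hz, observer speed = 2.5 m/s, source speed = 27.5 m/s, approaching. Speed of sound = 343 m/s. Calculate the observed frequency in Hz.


Given values:
  f_s = 1398.4 Hz, v_o = 2.5 m/s, v_s = 27.5 m/s
  Direction: approaching
Formula: f_o = f_s * (c + v_o) / (c - v_s)
Numerator: c + v_o = 343 + 2.5 = 345.5
Denominator: c - v_s = 343 - 27.5 = 315.5
f_o = 1398.4 * 345.5 / 315.5 = 1531.37

1531.37 Hz


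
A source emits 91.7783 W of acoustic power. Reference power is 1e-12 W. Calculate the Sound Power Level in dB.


Given values:
  W = 91.7783 W
  W_ref = 1e-12 W
Formula: SWL = 10 * log10(W / W_ref)
Compute ratio: W / W_ref = 91778300000000
Compute log10: log10(91778300000000) = 13.96274
Multiply: SWL = 10 * 13.96274 = 139.63

139.63 dB


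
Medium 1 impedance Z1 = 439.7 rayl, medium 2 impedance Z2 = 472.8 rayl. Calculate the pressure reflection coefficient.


Given values:
  Z1 = 439.7 rayl, Z2 = 472.8 rayl
Formula: R = (Z2 - Z1) / (Z2 + Z1)
Numerator: Z2 - Z1 = 472.8 - 439.7 = 33.1
Denominator: Z2 + Z1 = 472.8 + 439.7 = 912.5
R = 33.1 / 912.5 = 0.0363

0.0363


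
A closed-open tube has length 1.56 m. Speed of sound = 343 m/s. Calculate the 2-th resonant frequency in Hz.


Given values:
  Tube type: closed-open, L = 1.56 m, c = 343 m/s, n = 2
Formula: f_n = (2n - 1) * c / (4 * L)
Compute 2n - 1 = 2*2 - 1 = 3
Compute 4 * L = 4 * 1.56 = 6.24
f = 3 * 343 / 6.24
f = 164.9

164.9 Hz


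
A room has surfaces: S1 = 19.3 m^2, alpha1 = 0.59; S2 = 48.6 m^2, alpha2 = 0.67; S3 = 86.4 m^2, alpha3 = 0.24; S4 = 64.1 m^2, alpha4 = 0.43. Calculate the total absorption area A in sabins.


Given surfaces:
  Surface 1: 19.3 * 0.59 = 11.387
  Surface 2: 48.6 * 0.67 = 32.562
  Surface 3: 86.4 * 0.24 = 20.736
  Surface 4: 64.1 * 0.43 = 27.563
Formula: A = sum(Si * alpha_i)
A = 11.387 + 32.562 + 20.736 + 27.563
A = 92.25

92.25 sabins


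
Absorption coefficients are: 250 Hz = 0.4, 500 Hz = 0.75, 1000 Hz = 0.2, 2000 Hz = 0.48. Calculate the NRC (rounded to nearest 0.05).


Given values:
  a_250 = 0.4, a_500 = 0.75
  a_1000 = 0.2, a_2000 = 0.48
Formula: NRC = (a250 + a500 + a1000 + a2000) / 4
Sum = 0.4 + 0.75 + 0.2 + 0.48 = 1.83
NRC = 1.83 / 4 = 0.4575
Rounded to nearest 0.05: 0.45

0.45
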